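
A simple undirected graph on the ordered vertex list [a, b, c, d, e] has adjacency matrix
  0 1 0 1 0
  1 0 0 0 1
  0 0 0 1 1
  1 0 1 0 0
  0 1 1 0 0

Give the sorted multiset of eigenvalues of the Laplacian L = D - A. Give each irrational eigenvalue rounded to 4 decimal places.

Each diagonal entry of L is the vertex degree and each off-diagonal entry is -1 where an edge is present, 0 otherwise; in the order [a, b, c, d, e] the diagonal is [2, 2, 2, 2, 2]. Since every row of L sums to 0, the all-ones vector is in the kernel and 0 is an eigenvalue. The single zero eigenvalue shows the graph is connected. The largest eigenvalue, 3.6180, is at most the vertex count 5. By the matrix-tree theorem the graph has (1/5) * product of the nonzero eigenvalues = 5 spanning trees.

[0, 1.3820, 1.3820, 3.6180, 3.6180]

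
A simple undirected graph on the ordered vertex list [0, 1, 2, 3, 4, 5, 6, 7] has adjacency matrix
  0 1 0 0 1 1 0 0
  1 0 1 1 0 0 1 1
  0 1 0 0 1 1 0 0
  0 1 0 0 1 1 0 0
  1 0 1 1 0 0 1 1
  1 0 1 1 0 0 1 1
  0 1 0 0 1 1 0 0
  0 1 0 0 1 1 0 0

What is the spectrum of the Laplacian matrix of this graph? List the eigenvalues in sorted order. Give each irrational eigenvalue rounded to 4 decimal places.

With the vertex order [0, 1, 2, 3, 4, 5, 6, 7], the degrees are [3, 5, 3, 3, 5, 5, 3, 3], giving D = diag(3, 5, 3, 3, 5, 5, 3, 3) and L = D - A. Since every row of L sums to 0, the all-ones vector is in the kernel and 0 is an eigenvalue. The single zero eigenvalue shows the graph is connected. By the matrix-tree theorem the graph has (1/8) * product of the nonzero eigenvalues = 2025 spanning trees.

[0, 3, 3, 3, 3, 5, 5, 8]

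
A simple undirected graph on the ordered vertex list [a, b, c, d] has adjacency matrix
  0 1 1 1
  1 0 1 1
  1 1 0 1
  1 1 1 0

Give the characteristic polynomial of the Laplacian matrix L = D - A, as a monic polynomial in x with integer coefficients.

x^4 - 12x^3 + 48x^2 - 64x

Each diagonal entry of L is the vertex degree and each off-diagonal entry is -1 where an edge is present, 0 otherwise; in the order [a, b, c, d] the diagonal is [3, 3, 3, 3]. The eigenvalues of L are [0, 4, 4, 4]; the characteristic polynomial is the product of (x - lambda_i), which multiplies out to x^4 - 12x^3 + 48x^2 - 64x. The constant term is 0 because L is singular (the all-ones vector lies in its kernel). By the matrix-tree theorem the graph has (1/4) * product of the nonzero eigenvalues = 16 spanning trees. The largest eigenvalue, 4, is at most the vertex count 4.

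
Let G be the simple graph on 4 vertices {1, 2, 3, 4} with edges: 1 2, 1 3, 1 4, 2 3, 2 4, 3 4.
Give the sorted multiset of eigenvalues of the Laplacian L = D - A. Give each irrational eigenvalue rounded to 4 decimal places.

[0, 4, 4, 4]

Reading degrees in the order [1, 2, 3, 4] gives [3, 3, 3, 3]; set D = diag(3, 3, 3, 3) and form L = D - A. Since every row of L sums to 0, the all-ones vector is in the kernel and 0 is an eigenvalue. The single zero eigenvalue shows the graph is connected.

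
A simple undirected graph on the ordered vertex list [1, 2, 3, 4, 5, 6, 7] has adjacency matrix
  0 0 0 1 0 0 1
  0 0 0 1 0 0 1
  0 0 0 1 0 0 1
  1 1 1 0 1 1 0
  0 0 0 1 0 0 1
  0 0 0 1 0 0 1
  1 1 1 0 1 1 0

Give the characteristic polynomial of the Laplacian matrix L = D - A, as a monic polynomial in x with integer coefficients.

x^7 - 20x^6 + 155x^5 - 600x^4 + 1240x^3 - 1312x^2 + 560x

Each diagonal entry of L is the vertex degree and each off-diagonal entry is -1 where an edge is present, 0 otherwise; in the order [1, 2, 3, 4, 5, 6, 7] the diagonal is [2, 2, 2, 5, 2, 2, 5]. L has integer entries, so p(x) = det(xI - L) has integer coefficients. Expanding the determinant yields x^7 - 20x^6 + 155x^5 - 600x^4 + 1240x^3 - 1312x^2 + 560x. The constant term is 0 because L is singular (the all-ones vector lies in its kernel). By the matrix-tree theorem the graph has (1/7) * product of the nonzero eigenvalues = 80 spanning trees. There is one zero in the spectrum, matching the 1 component.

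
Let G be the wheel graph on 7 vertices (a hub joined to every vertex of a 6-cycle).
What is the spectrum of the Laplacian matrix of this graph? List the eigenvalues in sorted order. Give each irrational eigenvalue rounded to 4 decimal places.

The graph has 7 vertices and degree multiset [6, 3, 3, 3, 3, 3, 3]; D is the diagonal matrix of degrees and L = D - A. Since every row of L sums to 0, the all-ones vector is in the kernel and 0 is an eigenvalue.

[0, 2, 2, 4, 4, 5, 7]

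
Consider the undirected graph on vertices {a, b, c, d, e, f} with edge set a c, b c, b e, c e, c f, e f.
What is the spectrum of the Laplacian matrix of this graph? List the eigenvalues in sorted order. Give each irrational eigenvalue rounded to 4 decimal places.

[0, 0, 1, 2, 4, 5]

Each diagonal entry of L is the vertex degree and each off-diagonal entry is -1 where an edge is present, 0 otherwise; in the order [a, b, c, d, e, f] the diagonal is [1, 2, 4, 0, 3, 2]. The multiplicity of 0 as a Laplacian eigenvalue equals the number of connected components. The 2 zero eigenvalues correspond to the 2 connected components. The eigenvalues sum to 12, which equals trace(L) = 2|E|.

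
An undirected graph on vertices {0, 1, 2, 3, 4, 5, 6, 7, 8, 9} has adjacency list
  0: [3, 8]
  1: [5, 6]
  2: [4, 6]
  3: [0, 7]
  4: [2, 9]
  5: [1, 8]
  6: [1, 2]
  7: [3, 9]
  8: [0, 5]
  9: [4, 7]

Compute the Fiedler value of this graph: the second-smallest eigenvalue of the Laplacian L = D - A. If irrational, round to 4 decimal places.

Reading degrees in the order [0, 1, 2, 3, 4, 5, 6, 7, 8, 9] gives [2, 2, 2, 2, 2, 2, 2, 2, 2, 2]; set D = diag(2, 2, 2, 2, 2, 2, 2, 2, 2, 2) and form L = D - A. Computing the eigenvalues of L and sorting gives [0, 0.3820, 0.3820, 1.3820, 1.3820, 2.6180, 2.6180, 3.6180, 3.6180, 4]. The Fiedler value lambda_2 = 0.3820 is strictly positive, so the graph is connected. By the matrix-tree theorem the graph has (1/10) * product of the nonzero eigenvalues = 10 spanning trees.

0.3820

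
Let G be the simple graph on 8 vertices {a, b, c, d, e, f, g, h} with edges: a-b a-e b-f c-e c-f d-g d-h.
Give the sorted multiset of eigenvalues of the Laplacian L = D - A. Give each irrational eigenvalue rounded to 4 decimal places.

[0, 0, 1, 1.3820, 1.3820, 3, 3.6180, 3.6180]

With the vertex order [a, b, c, d, e, f, g, h], the degrees are [2, 2, 2, 2, 2, 2, 1, 1], giving D = diag(2, 2, 2, 2, 2, 2, 1, 1) and L = D - A. The multiplicity of 0 as a Laplacian eigenvalue equals the number of connected components. The 2 zero eigenvalues correspond to the 2 connected components. There are 2 zeros in the spectrum, matching the 2 components.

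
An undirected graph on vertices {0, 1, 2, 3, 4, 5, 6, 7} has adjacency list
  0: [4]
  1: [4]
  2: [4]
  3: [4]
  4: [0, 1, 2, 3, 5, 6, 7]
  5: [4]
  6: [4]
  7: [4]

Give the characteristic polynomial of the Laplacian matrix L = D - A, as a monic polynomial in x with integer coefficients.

x^8 - 14x^7 + 63x^6 - 140x^5 + 175x^4 - 126x^3 + 49x^2 - 8x

Reading degrees in the order [0, 1, 2, 3, 4, 5, 6, 7] gives [1, 1, 1, 1, 7, 1, 1, 1]; set D = diag(1, 1, 1, 1, 7, 1, 1, 1) and form L = D - A. Computing det(xI - L) by cofactor expansion (or equivalently via sum-over-permutations) gives x^8 - 14x^7 + 63x^6 - 140x^5 + 175x^4 - 126x^3 + 49x^2 - 8x. Since p(0) = det(-L) = 0, x divides p(x). The largest eigenvalue, 8, is at most the vertex count 8.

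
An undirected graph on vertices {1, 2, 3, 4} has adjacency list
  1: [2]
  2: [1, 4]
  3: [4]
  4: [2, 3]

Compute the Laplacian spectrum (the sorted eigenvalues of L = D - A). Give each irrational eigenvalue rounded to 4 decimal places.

[0, 0.5858, 2, 3.4142]

Each diagonal entry of L is the vertex degree and each off-diagonal entry is -1 where an edge is present, 0 otherwise; in the order [1, 2, 3, 4] the diagonal is [1, 2, 1, 2]. L is symmetric positive semidefinite, so every eigenvalue is real and nonnegative.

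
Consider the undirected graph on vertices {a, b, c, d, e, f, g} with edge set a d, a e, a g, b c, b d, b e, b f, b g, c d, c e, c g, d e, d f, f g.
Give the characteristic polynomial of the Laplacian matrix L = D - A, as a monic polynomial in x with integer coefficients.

Reading degrees in the order [a, b, c, d, e, f, g] gives [3, 5, 4, 5, 4, 3, 4]; set D = diag(3, 5, 4, 5, 4, 3, 4) and form L = D - A. L has integer entries, so p(x) = det(xI - L) has integer coefficients. Expanding the determinant yields x^7 - 28x^6 + 320x^5 - 1908x^4 + 6252x^3 - 10664x^2 + 7392x. The constant term is 0 because L is singular (the all-ones vector lies in its kernel). The eigenvalues sum to 28, which equals trace(L) = 2|E|.

x^7 - 28x^6 + 320x^5 - 1908x^4 + 6252x^3 - 10664x^2 + 7392x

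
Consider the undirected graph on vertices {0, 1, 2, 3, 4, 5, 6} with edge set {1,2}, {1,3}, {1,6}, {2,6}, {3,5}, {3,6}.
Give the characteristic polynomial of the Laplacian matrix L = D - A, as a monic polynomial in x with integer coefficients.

With the vertex order [0, 1, 2, 3, 4, 5, 6], the degrees are [0, 3, 2, 3, 0, 1, 3], giving D = diag(0, 3, 2, 3, 0, 1, 3) and L = D - A. Computing det(xI - L) by cofactor expansion (or equivalently via sum-over-permutations) gives x^7 - 12x^6 + 50x^5 - 82x^4 + 40x^3. The constant term is 0 because L is singular (the all-ones vector lies in its kernel). The largest eigenvalue, 4.4812, is at most the vertex count 7. The eigenvalues sum to 12, which equals trace(L) = 2|E|.

x^7 - 12x^6 + 50x^5 - 82x^4 + 40x^3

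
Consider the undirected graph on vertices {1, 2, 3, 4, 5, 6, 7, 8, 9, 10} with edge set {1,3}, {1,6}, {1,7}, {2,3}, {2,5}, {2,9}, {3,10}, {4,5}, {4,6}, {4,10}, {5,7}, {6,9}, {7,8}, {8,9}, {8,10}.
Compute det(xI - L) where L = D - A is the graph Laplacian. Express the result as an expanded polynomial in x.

Reading degrees in the order [1, 2, 3, 4, 5, 6, 7, 8, 9, 10] gives [3, 3, 3, 3, 3, 3, 3, 3, 3, 3]; set D = diag(3, 3, 3, 3, 3, 3, 3, 3, 3, 3) and form L = D - A. Computing det(xI - L) by cofactor expansion (or equivalently via sum-over-permutations) gives x^10 - 30x^9 + 390x^8 - 2880x^7 + 13305x^6 - 39882x^5 + 77640x^4 - 94800x^3 + 66000x^2 - 20000x. The coefficient of x^9 equals -trace(L) = -30, matching the sum of degrees.

x^10 - 30x^9 + 390x^8 - 2880x^7 + 13305x^6 - 39882x^5 + 77640x^4 - 94800x^3 + 66000x^2 - 20000x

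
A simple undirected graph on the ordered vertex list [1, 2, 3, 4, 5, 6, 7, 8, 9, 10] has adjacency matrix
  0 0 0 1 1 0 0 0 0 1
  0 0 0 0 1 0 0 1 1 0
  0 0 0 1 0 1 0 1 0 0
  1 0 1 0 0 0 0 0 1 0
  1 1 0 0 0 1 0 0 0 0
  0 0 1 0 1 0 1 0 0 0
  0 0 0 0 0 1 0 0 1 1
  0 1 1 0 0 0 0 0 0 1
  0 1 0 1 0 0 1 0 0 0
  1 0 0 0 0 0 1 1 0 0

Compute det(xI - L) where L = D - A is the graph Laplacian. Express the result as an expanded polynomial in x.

x^10 - 30x^9 + 390x^8 - 2880x^7 + 13305x^6 - 39882x^5 + 77640x^4 - 94800x^3 + 66000x^2 - 20000x

Each diagonal entry of L is the vertex degree and each off-diagonal entry is -1 where an edge is present, 0 otherwise; in the order [1, 2, 3, 4, 5, 6, 7, 8, 9, 10] the diagonal is [3, 3, 3, 3, 3, 3, 3, 3, 3, 3]. L has integer entries, so p(x) = det(xI - L) has integer coefficients. Expanding the determinant yields x^10 - 30x^9 + 390x^8 - 2880x^7 + 13305x^6 - 39882x^5 + 77640x^4 - 94800x^3 + 66000x^2 - 20000x. The constant term is 0 because L is singular (the all-ones vector lies in its kernel). The largest eigenvalue, 5, is at most the vertex count 10.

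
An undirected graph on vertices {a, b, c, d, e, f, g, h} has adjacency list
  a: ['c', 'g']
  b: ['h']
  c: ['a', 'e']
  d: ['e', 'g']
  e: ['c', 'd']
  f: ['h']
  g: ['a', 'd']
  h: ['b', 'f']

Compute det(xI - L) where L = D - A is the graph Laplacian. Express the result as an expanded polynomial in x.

Each diagonal entry of L is the vertex degree and each off-diagonal entry is -1 where an edge is present, 0 otherwise; in the order [a, b, c, d, e, f, g, h] the diagonal is [2, 1, 2, 2, 2, 1, 2, 2]. Computing det(xI - L) by cofactor expansion (or equivalently via sum-over-permutations) gives x^8 - 14x^7 + 78x^6 - 220x^5 + 330x^4 - 250x^3 + 75x^2. Since p(0) = det(-L) = 0, x divides p(x). The eigenvalues sum to 14, which equals trace(L) = 2|E|.

x^8 - 14x^7 + 78x^6 - 220x^5 + 330x^4 - 250x^3 + 75x^2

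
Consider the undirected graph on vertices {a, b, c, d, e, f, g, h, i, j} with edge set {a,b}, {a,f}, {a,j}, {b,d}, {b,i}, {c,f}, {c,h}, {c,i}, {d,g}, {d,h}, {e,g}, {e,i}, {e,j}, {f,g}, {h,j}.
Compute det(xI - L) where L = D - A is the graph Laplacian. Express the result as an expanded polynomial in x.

Each diagonal entry of L is the vertex degree and each off-diagonal entry is -1 where an edge is present, 0 otherwise; in the order [a, b, c, d, e, f, g, h, i, j] the diagonal is [3, 3, 3, 3, 3, 3, 3, 3, 3, 3]. L has integer entries, so p(x) = det(xI - L) has integer coefficients. Expanding the determinant yields x^10 - 30x^9 + 390x^8 - 2880x^7 + 13305x^6 - 39882x^5 + 77640x^4 - 94800x^3 + 66000x^2 - 20000x. The coefficient of x^9 equals -trace(L) = -30, matching the sum of degrees. The eigenvalues sum to 30, which equals trace(L) = 2|E|.

x^10 - 30x^9 + 390x^8 - 2880x^7 + 13305x^6 - 39882x^5 + 77640x^4 - 94800x^3 + 66000x^2 - 20000x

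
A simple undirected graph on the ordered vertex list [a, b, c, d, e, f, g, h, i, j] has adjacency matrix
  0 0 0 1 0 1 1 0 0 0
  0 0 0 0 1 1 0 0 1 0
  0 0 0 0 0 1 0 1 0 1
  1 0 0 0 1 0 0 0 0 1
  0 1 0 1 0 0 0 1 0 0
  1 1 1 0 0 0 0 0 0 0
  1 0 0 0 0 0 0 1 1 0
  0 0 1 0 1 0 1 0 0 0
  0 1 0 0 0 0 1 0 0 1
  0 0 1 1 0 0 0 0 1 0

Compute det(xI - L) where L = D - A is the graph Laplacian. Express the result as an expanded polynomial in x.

x^10 - 30x^9 + 390x^8 - 2880x^7 + 13305x^6 - 39882x^5 + 77640x^4 - 94800x^3 + 66000x^2 - 20000x

Each diagonal entry of L is the vertex degree and each off-diagonal entry is -1 where an edge is present, 0 otherwise; in the order [a, b, c, d, e, f, g, h, i, j] the diagonal is [3, 3, 3, 3, 3, 3, 3, 3, 3, 3]. The eigenvalues of L are [0, 2, 2, 2, 2, 2, 5, 5, 5, 5]; the characteristic polynomial is the product of (x - lambda_i), which multiplies out to x^10 - 30x^9 + 390x^8 - 2880x^7 + 13305x^6 - 39882x^5 + 77640x^4 - 94800x^3 + 66000x^2 - 20000x. Since p(0) = det(-L) = 0, x divides p(x). The largest eigenvalue, 5, is at most the vertex count 10.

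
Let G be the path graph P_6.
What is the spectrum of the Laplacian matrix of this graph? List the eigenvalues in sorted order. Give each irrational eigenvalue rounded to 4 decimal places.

The graph has 6 vertices and degree multiset [2, 2, 2, 2, 1, 1]; D is the diagonal matrix of degrees and L = D - A. The multiplicity of 0 as a Laplacian eigenvalue equals the number of connected components. The largest eigenvalue, 3.7321, is at most the vertex count 6.

[0, 0.2679, 1, 2, 3, 3.7321]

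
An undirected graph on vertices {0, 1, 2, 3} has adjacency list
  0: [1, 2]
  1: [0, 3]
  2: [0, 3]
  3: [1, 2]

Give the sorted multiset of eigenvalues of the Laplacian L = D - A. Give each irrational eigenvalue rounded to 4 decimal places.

Each diagonal entry of L is the vertex degree and each off-diagonal entry is -1 where an edge is present, 0 otherwise; in the order [0, 1, 2, 3] the diagonal is [2, 2, 2, 2]. Diagonalising L (or applying a numerical eigensolver to the 4x4 matrix) gives the spectrum above. The single zero eigenvalue shows the graph is connected. By the matrix-tree theorem the graph has (1/4) * product of the nonzero eigenvalues = 4 spanning trees. The eigenvalues sum to 8, which equals trace(L) = 2|E|.

[0, 2, 2, 4]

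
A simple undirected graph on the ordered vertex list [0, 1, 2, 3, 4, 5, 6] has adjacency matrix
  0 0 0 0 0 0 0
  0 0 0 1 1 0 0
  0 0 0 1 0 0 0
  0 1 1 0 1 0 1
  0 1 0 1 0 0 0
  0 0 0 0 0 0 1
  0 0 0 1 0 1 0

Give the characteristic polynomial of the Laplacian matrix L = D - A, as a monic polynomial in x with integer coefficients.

x^7 - 12x^6 + 51x^5 - 94x^4 + 72x^3 - 18x^2

Each diagonal entry of L is the vertex degree and each off-diagonal entry is -1 where an edge is present, 0 otherwise; in the order [0, 1, 2, 3, 4, 5, 6] the diagonal is [0, 2, 1, 4, 2, 1, 2]. Computing det(xI - L) by cofactor expansion (or equivalently via sum-over-permutations) gives x^7 - 12x^6 + 51x^5 - 94x^4 + 72x^3 - 18x^2. Since p(0) = det(-L) = 0, x divides p(x). There are 2 zeros in the spectrum, matching the 2 components.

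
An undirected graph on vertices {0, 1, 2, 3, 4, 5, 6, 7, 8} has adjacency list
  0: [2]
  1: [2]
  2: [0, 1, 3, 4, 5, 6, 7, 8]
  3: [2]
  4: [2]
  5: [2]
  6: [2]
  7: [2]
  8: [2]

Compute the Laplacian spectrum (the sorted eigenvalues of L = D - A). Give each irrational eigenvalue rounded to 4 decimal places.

[0, 1, 1, 1, 1, 1, 1, 1, 9]

With the vertex order [0, 1, 2, 3, 4, 5, 6, 7, 8], the degrees are [1, 1, 8, 1, 1, 1, 1, 1, 1], giving D = diag(1, 1, 8, 1, 1, 1, 1, 1, 1) and L = D - A. Diagonalising L (or applying a numerical eigensolver to the 9x9 matrix) gives the spectrum above. The single zero eigenvalue shows the graph is connected. By the matrix-tree theorem the graph has (1/9) * product of the nonzero eigenvalues = 1 spanning tree.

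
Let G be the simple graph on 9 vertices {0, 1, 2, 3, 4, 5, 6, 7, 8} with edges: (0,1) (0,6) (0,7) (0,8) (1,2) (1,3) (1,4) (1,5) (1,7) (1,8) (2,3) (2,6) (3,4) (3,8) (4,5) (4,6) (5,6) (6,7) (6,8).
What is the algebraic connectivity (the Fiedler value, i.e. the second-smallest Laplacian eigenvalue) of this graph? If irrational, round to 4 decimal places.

2.2097

Each diagonal entry of L is the vertex degree and each off-diagonal entry is -1 where an edge is present, 0 otherwise; in the order [0, 1, 2, 3, 4, 5, 6, 7, 8] the diagonal is [4, 7, 3, 4, 4, 3, 6, 3, 4]. The smallest Laplacian eigenvalue is always 0. The next one, lambda_2 = 2.2097, measures how hard the graph is to disconnect: larger values mean better connectivity. There is one zero in the spectrum, matching the 1 component.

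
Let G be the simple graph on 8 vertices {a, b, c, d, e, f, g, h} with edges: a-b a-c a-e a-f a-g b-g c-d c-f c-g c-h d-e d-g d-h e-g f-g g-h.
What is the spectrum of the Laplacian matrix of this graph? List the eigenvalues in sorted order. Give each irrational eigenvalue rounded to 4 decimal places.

Each diagonal entry of L is the vertex degree and each off-diagonal entry is -1 where an edge is present, 0 otherwise; in the order [a, b, c, d, e, f, g, h] the diagonal is [5, 2, 5, 4, 3, 3, 7, 3]. L is symmetric positive semidefinite, so every eigenvalue is real and nonnegative. The single zero eigenvalue shows the graph is connected.

[0, 1.7961, 2.5858, 2.7495, 4.8293, 5.4142, 6.6251, 8]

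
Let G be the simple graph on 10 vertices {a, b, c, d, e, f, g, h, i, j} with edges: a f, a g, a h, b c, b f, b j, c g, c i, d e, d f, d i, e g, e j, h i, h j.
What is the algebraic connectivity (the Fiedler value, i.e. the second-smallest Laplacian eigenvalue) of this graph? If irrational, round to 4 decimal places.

2

Each diagonal entry of L is the vertex degree and each off-diagonal entry is -1 where an edge is present, 0 otherwise; in the order [a, b, c, d, e, f, g, h, i, j] the diagonal is [3, 3, 3, 3, 3, 3, 3, 3, 3, 3]. The smallest Laplacian eigenvalue is always 0. The next one, lambda_2 = 2, measures how hard the graph is to disconnect: larger values mean better connectivity. The eigenvalues sum to 30, which equals trace(L) = 2|E|. The largest eigenvalue, 5, is at most the vertex count 10.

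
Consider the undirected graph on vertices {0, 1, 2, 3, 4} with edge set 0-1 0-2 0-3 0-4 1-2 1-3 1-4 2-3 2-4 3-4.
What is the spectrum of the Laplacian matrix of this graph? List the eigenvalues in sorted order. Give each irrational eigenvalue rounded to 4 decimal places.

[0, 5, 5, 5, 5]

With the vertex order [0, 1, 2, 3, 4], the degrees are [4, 4, 4, 4, 4], giving D = diag(4, 4, 4, 4, 4) and L = D - A. The multiplicity of 0 as a Laplacian eigenvalue equals the number of connected components. The single zero eigenvalue shows the graph is connected.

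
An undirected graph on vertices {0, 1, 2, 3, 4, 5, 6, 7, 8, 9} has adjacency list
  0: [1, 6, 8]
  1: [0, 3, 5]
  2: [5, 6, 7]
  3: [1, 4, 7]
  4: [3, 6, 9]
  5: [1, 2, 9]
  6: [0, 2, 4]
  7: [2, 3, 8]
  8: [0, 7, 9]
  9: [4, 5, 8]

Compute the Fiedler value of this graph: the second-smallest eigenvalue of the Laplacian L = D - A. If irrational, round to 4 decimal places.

2

With the vertex order [0, 1, 2, 3, 4, 5, 6, 7, 8, 9], the degrees are [3, 3, 3, 3, 3, 3, 3, 3, 3, 3], giving D = diag(3, 3, 3, 3, 3, 3, 3, 3, 3, 3) and L = D - A. Computing the eigenvalues of L and sorting gives [0, 2, 2, 2, 2, 2, 5, 5, 5, 5]. The Fiedler value lambda_2 = 2 is strictly positive, so the graph is connected. There is one zero in the spectrum, matching the 1 component.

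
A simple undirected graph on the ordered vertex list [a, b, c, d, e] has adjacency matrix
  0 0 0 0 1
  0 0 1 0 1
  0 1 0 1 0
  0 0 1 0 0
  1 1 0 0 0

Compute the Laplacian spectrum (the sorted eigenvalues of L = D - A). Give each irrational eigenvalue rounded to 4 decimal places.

Each diagonal entry of L is the vertex degree and each off-diagonal entry is -1 where an edge is present, 0 otherwise; in the order [a, b, c, d, e] the diagonal is [1, 2, 2, 1, 2]. Since every row of L sums to 0, the all-ones vector is in the kernel and 0 is an eigenvalue. The single zero eigenvalue shows the graph is connected. The eigenvalues sum to 8, which equals trace(L) = 2|E|. There is one zero in the spectrum, matching the 1 component.

[0, 0.3820, 1.3820, 2.6180, 3.6180]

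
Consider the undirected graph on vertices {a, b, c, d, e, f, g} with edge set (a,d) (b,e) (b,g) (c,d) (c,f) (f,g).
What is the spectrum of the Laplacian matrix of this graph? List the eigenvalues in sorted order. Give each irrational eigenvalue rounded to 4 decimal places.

[0, 0.1981, 0.7530, 1.5550, 2.4450, 3.2470, 3.8019]

Each diagonal entry of L is the vertex degree and each off-diagonal entry is -1 where an edge is present, 0 otherwise; in the order [a, b, c, d, e, f, g] the diagonal is [1, 2, 2, 2, 1, 2, 2]. Diagonalising L (or applying a numerical eigensolver to the 7x7 matrix) gives the spectrum above. The single zero eigenvalue shows the graph is connected. There is one zero in the spectrum, matching the 1 component.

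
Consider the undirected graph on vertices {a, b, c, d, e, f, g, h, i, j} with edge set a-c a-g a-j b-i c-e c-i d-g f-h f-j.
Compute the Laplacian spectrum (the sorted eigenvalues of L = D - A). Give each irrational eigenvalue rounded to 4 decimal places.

[0, 0.1859, 0.2989, 0.6329, 1.1826, 2, 2.3183, 3.0437, 3.5861, 4.7517]

Reading degrees in the order [a, b, c, d, e, f, g, h, i, j] gives [3, 1, 3, 1, 1, 2, 2, 1, 2, 2]; set D = diag(3, 1, 3, 1, 1, 2, 2, 1, 2, 2) and form L = D - A. Diagonalising L (or applying a numerical eigensolver to the 10x10 matrix) gives the spectrum above. The eigenvalues sum to 18, which equals trace(L) = 2|E|.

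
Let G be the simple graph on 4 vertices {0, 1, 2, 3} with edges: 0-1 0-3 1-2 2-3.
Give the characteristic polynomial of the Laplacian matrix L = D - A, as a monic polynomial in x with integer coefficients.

x^4 - 8x^3 + 20x^2 - 16x

Each diagonal entry of L is the vertex degree and each off-diagonal entry is -1 where an edge is present, 0 otherwise; in the order [0, 1, 2, 3] the diagonal is [2, 2, 2, 2]. The eigenvalues of L are [0, 2, 2, 4]; the characteristic polynomial is the product of (x - lambda_i), which multiplies out to x^4 - 8x^3 + 20x^2 - 16x. The coefficient of x^3 equals -trace(L) = -8, matching the sum of degrees.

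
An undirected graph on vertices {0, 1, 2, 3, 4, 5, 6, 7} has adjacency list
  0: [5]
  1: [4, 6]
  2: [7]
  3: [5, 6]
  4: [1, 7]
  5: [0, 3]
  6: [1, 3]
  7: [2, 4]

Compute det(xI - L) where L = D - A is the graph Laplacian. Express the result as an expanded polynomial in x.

x^8 - 14x^7 + 78x^6 - 220x^5 + 330x^4 - 252x^3 + 84x^2 - 8x

Reading degrees in the order [0, 1, 2, 3, 4, 5, 6, 7] gives [1, 2, 1, 2, 2, 2, 2, 2]; set D = diag(1, 2, 1, 2, 2, 2, 2, 2) and form L = D - A. L has integer entries, so p(x) = det(xI - L) has integer coefficients. Expanding the determinant yields x^8 - 14x^7 + 78x^6 - 220x^5 + 330x^4 - 252x^3 + 84x^2 - 8x. Since p(0) = det(-L) = 0, x divides p(x). The eigenvalues sum to 14, which equals trace(L) = 2|E|.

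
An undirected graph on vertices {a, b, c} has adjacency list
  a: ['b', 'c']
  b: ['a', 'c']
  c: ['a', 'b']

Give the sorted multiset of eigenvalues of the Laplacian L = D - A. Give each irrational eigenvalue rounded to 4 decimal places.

[0, 3, 3]

With the vertex order [a, b, c], the degrees are [2, 2, 2], giving D = diag(2, 2, 2) and L = D - A. L is symmetric positive semidefinite, so every eigenvalue is real and nonnegative. By the matrix-tree theorem the graph has (1/3) * product of the nonzero eigenvalues = 3 spanning trees.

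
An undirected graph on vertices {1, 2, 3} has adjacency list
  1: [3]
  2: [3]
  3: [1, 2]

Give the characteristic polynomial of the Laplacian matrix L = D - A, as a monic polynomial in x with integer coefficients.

x^3 - 4x^2 + 3x

With the vertex order [1, 2, 3], the degrees are [1, 1, 2], giving D = diag(1, 1, 2) and L = D - A. L has integer entries, so p(x) = det(xI - L) has integer coefficients. Expanding the determinant yields x^3 - 4x^2 + 3x. Since p(0) = det(-L) = 0, x divides p(x). By the matrix-tree theorem the graph has (1/3) * product of the nonzero eigenvalues = 1 spanning tree.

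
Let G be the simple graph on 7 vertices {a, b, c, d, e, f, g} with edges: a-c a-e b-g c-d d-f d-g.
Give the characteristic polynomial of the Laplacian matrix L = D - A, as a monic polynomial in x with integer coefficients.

With the vertex order [a, b, c, d, e, f, g], the degrees are [2, 1, 2, 3, 1, 1, 2], giving D = diag(2, 1, 2, 3, 1, 1, 2) and L = D - A. Computing det(xI - L) by cofactor expansion (or equivalently via sum-over-permutations) gives x^7 - 12x^6 + 54x^5 - 114x^4 + 115x^3 - 50x^2 + 7x. The constant term is 0 because L is singular (the all-ones vector lies in its kernel). The eigenvalues sum to 12, which equals trace(L) = 2|E|.

x^7 - 12x^6 + 54x^5 - 114x^4 + 115x^3 - 50x^2 + 7x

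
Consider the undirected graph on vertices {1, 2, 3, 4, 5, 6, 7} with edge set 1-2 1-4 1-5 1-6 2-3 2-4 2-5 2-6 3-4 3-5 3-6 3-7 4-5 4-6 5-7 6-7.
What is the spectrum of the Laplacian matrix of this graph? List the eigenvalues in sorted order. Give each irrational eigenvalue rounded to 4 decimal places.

With the vertex order [1, 2, 3, 4, 5, 6, 7], the degrees are [4, 5, 5, 5, 5, 5, 3], giving D = diag(4, 5, 5, 5, 5, 5, 3) and L = D - A. L is symmetric positive semidefinite, so every eigenvalue is real and nonnegative. The largest eigenvalue, 7, is at most the vertex count 7. The eigenvalues sum to 32, which equals trace(L) = 2|E|.

[0, 2.8299, 4.6889, 5, 6, 6.4812, 7]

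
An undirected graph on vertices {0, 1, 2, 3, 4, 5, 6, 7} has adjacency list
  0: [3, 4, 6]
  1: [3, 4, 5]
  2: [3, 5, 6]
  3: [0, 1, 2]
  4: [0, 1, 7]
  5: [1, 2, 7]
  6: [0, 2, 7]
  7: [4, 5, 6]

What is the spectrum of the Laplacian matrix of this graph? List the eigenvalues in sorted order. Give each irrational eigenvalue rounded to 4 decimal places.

Reading degrees in the order [0, 1, 2, 3, 4, 5, 6, 7] gives [3, 3, 3, 3, 3, 3, 3, 3]; set D = diag(3, 3, 3, 3, 3, 3, 3, 3) and form L = D - A. Since every row of L sums to 0, the all-ones vector is in the kernel and 0 is an eigenvalue. The single zero eigenvalue shows the graph is connected. The largest eigenvalue, 6, is at most the vertex count 8.

[0, 2, 2, 2, 4, 4, 4, 6]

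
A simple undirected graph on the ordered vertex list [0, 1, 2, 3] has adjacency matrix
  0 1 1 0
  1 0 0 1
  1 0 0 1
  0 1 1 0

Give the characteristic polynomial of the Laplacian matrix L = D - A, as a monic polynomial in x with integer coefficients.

Each diagonal entry of L is the vertex degree and each off-diagonal entry is -1 where an edge is present, 0 otherwise; in the order [0, 1, 2, 3] the diagonal is [2, 2, 2, 2]. The eigenvalues of L are [0, 2, 2, 4]; the characteristic polynomial is the product of (x - lambda_i), which multiplies out to x^4 - 8x^3 + 20x^2 - 16x. Since p(0) = det(-L) = 0, x divides p(x). The eigenvalues sum to 8, which equals trace(L) = 2|E|. There is one zero in the spectrum, matching the 1 component.

x^4 - 8x^3 + 20x^2 - 16x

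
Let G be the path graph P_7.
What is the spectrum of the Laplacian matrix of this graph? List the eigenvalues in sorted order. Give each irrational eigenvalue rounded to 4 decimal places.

The graph has 7 vertices and degree multiset [2, 2, 2, 2, 2, 1, 1]; D is the diagonal matrix of degrees and L = D - A. The multiplicity of 0 as a Laplacian eigenvalue equals the number of connected components. By the matrix-tree theorem the graph has (1/7) * product of the nonzero eigenvalues = 1 spanning tree.

[0, 0.1981, 0.7530, 1.5550, 2.4450, 3.2470, 3.8019]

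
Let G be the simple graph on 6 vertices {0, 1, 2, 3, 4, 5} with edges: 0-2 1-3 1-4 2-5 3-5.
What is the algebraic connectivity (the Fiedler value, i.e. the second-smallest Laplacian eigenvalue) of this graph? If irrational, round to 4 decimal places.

Each diagonal entry of L is the vertex degree and each off-diagonal entry is -1 where an edge is present, 0 otherwise; in the order [0, 1, 2, 3, 4, 5] the diagonal is [1, 2, 2, 2, 1, 2]. The sorted Laplacian eigenvalues are [0, 0.2679, 1, 2, 3, 3.7321]; the algebraic connectivity is the second entry, 0.2679. By the matrix-tree theorem the graph has (1/6) * product of the nonzero eigenvalues = 1 spanning tree.

0.2679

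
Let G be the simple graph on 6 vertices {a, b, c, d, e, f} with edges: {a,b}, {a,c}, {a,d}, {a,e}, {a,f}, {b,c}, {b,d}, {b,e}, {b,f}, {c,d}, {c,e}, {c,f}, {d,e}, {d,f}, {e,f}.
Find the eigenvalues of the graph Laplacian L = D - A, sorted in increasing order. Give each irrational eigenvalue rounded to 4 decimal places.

[0, 6, 6, 6, 6, 6]

With the vertex order [a, b, c, d, e, f], the degrees are [5, 5, 5, 5, 5, 5], giving D = diag(5, 5, 5, 5, 5, 5) and L = D - A. Diagonalising L (or applying a numerical eigensolver to the 6x6 matrix) gives the spectrum above. The single zero eigenvalue shows the graph is connected. The eigenvalues sum to 30, which equals trace(L) = 2|E|.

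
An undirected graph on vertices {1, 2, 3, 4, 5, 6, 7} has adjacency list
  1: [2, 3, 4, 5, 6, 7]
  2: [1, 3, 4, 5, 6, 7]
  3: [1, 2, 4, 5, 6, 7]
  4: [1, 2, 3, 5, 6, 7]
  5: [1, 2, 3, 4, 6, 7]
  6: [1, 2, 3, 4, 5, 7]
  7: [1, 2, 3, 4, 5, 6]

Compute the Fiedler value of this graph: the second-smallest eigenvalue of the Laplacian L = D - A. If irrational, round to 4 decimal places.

7

Each diagonal entry of L is the vertex degree and each off-diagonal entry is -1 where an edge is present, 0 otherwise; in the order [1, 2, 3, 4, 5, 6, 7] the diagonal is [6, 6, 6, 6, 6, 6, 6]. The smallest Laplacian eigenvalue is always 0. The next one, lambda_2 = 7, measures how hard the graph is to disconnect: larger values mean better connectivity. By the matrix-tree theorem the graph has (1/7) * product of the nonzero eigenvalues = 16807 spanning trees. The largest eigenvalue, 7, is at most the vertex count 7.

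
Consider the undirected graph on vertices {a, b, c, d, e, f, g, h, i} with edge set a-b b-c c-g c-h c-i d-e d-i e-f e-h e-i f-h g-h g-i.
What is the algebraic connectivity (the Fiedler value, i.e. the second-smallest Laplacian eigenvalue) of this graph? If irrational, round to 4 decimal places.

0.3841

Each diagonal entry of L is the vertex degree and each off-diagonal entry is -1 where an edge is present, 0 otherwise; in the order [a, b, c, d, e, f, g, h, i] the diagonal is [1, 2, 4, 2, 4, 2, 3, 4, 4]. The sorted Laplacian eigenvalues are [0, 0.3841, 1.5858, 1.6851, 2.5617, 4.3611, 4.4142, 4.8545, 6.1534]; the algebraic connectivity is the second entry, 0.3841.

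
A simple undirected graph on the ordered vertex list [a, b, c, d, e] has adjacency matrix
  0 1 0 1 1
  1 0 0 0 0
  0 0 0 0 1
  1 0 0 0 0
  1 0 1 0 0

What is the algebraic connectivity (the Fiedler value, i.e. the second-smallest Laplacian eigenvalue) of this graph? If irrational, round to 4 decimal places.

With the vertex order [a, b, c, d, e], the degrees are [3, 1, 1, 1, 2], giving D = diag(3, 1, 1, 1, 2) and L = D - A. The smallest Laplacian eigenvalue is always 0. The next one, lambda_2 = 0.5188, measures how hard the graph is to disconnect: larger values mean better connectivity. There is one zero in the spectrum, matching the 1 component. The eigenvalues sum to 8, which equals trace(L) = 2|E|.

0.5188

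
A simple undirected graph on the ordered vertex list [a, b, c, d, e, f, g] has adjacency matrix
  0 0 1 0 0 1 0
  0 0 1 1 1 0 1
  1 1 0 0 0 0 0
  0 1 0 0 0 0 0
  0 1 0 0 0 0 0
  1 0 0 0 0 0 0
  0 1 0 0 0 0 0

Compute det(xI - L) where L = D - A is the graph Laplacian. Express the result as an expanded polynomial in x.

x^7 - 12x^6 + 52x^5 - 104x^4 + 102x^3 - 46x^2 + 7x

With the vertex order [a, b, c, d, e, f, g], the degrees are [2, 4, 2, 1, 1, 1, 1], giving D = diag(2, 4, 2, 1, 1, 1, 1) and L = D - A. L has integer entries, so p(x) = det(xI - L) has integer coefficients. Expanding the determinant yields x^7 - 12x^6 + 52x^5 - 104x^4 + 102x^3 - 46x^2 + 7x. The constant term is 0 because L is singular (the all-ones vector lies in its kernel). The eigenvalues sum to 12, which equals trace(L) = 2|E|.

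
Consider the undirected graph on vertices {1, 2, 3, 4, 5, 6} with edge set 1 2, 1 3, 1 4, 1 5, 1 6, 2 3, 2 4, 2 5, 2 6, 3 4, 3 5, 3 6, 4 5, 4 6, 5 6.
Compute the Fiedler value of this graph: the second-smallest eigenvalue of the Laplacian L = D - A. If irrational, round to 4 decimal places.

With the vertex order [1, 2, 3, 4, 5, 6], the degrees are [5, 5, 5, 5, 5, 5], giving D = diag(5, 5, 5, 5, 5, 5) and L = D - A. The smallest Laplacian eigenvalue is always 0. The next one, lambda_2 = 6, measures how hard the graph is to disconnect: larger values mean better connectivity. By the matrix-tree theorem the graph has (1/6) * product of the nonzero eigenvalues = 1296 spanning trees. There is one zero in the spectrum, matching the 1 component.

6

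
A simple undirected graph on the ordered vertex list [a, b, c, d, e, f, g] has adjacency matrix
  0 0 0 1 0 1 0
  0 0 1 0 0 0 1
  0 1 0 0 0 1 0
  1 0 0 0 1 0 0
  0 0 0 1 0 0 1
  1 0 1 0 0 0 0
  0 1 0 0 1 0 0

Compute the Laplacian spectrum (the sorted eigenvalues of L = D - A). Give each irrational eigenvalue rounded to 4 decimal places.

[0, 0.7530, 0.7530, 2.4450, 2.4450, 3.8019, 3.8019]

With the vertex order [a, b, c, d, e, f, g], the degrees are [2, 2, 2, 2, 2, 2, 2], giving D = diag(2, 2, 2, 2, 2, 2, 2) and L = D - A. Diagonalising L (or applying a numerical eigensolver to the 7x7 matrix) gives the spectrum above. By the matrix-tree theorem the graph has (1/7) * product of the nonzero eigenvalues = 7 spanning trees.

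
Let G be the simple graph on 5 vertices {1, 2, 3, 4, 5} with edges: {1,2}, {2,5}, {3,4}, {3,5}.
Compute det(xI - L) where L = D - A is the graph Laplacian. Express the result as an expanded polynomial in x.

Each diagonal entry of L is the vertex degree and each off-diagonal entry is -1 where an edge is present, 0 otherwise; in the order [1, 2, 3, 4, 5] the diagonal is [1, 2, 2, 1, 2]. L has integer entries, so p(x) = det(xI - L) has integer coefficients. Expanding the determinant yields x^5 - 8x^4 + 21x^3 - 20x^2 + 5x. The constant term is 0 because L is singular (the all-ones vector lies in its kernel). There is one zero in the spectrum, matching the 1 component. The largest eigenvalue, 3.6180, is at most the vertex count 5.

x^5 - 8x^4 + 21x^3 - 20x^2 + 5x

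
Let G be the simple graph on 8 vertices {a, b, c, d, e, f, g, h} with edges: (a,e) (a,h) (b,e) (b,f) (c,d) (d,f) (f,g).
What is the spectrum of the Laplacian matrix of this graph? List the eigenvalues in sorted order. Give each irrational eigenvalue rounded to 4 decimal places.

[0, 0.1864, 0.5858, 1, 2, 2.4707, 3.4142, 4.3429]

Reading degrees in the order [a, b, c, d, e, f, g, h] gives [2, 2, 1, 2, 2, 3, 1, 1]; set D = diag(2, 2, 1, 2, 2, 3, 1, 1) and form L = D - A. The multiplicity of 0 as a Laplacian eigenvalue equals the number of connected components. The single zero eigenvalue shows the graph is connected. There is one zero in the spectrum, matching the 1 component. The largest eigenvalue, 4.3429, is at most the vertex count 8.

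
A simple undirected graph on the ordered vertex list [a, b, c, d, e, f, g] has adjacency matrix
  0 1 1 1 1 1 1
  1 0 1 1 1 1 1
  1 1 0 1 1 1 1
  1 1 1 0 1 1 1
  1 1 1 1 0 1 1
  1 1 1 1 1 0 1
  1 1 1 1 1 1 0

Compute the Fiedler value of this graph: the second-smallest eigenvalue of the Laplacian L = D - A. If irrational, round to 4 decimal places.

With the vertex order [a, b, c, d, e, f, g], the degrees are [6, 6, 6, 6, 6, 6, 6], giving D = diag(6, 6, 6, 6, 6, 6, 6) and L = D - A. The sorted Laplacian eigenvalues are [0, 7, 7, 7, 7, 7, 7]; the algebraic connectivity is the second entry, 7. By the matrix-tree theorem the graph has (1/7) * product of the nonzero eigenvalues = 16807 spanning trees.

7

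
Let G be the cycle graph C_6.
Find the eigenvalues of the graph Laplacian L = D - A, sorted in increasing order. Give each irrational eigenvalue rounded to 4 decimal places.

The graph has 6 vertices and degree multiset [2, 2, 2, 2, 2, 2]; D is the diagonal matrix of degrees and L = D - A. Diagonalising L (or applying a numerical eigensolver to the 6x6 matrix) gives the spectrum above. The single zero eigenvalue shows the graph is connected. There is one zero in the spectrum, matching the 1 component.

[0, 1, 1, 3, 3, 4]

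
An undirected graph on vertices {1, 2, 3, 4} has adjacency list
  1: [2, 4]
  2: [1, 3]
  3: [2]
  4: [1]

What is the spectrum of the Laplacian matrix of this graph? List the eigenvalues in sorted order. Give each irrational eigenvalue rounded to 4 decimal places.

Reading degrees in the order [1, 2, 3, 4] gives [2, 2, 1, 1]; set D = diag(2, 2, 1, 1) and form L = D - A. L is symmetric positive semidefinite, so every eigenvalue is real and nonnegative. The single zero eigenvalue shows the graph is connected. By the matrix-tree theorem the graph has (1/4) * product of the nonzero eigenvalues = 1 spanning tree.

[0, 0.5858, 2, 3.4142]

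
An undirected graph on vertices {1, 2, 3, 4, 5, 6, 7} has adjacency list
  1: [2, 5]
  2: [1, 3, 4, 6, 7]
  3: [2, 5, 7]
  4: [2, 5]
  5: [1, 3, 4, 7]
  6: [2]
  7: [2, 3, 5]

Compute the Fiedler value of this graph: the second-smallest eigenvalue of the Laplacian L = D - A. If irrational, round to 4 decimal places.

0.9486

With the vertex order [1, 2, 3, 4, 5, 6, 7], the degrees are [2, 5, 3, 2, 4, 1, 3], giving D = diag(2, 5, 3, 2, 4, 1, 3) and L = D - A. Computing the eigenvalues of L and sorting gives [0, 0.9486, 2, 2, 4, 4.5173, 6.5341]. The Fiedler value lambda_2 = 0.9486 is strictly positive, so the graph is connected. By the matrix-tree theorem the graph has (1/7) * product of the nonzero eigenvalues = 64 spanning trees.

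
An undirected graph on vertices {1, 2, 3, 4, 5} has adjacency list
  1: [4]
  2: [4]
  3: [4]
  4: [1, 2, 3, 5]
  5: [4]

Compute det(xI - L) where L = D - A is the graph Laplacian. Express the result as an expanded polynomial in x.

With the vertex order [1, 2, 3, 4, 5], the degrees are [1, 1, 1, 4, 1], giving D = diag(1, 1, 1, 4, 1) and L = D - A. The eigenvalues of L are [0, 1, 1, 1, 5]; the characteristic polynomial is the product of (x - lambda_i), which multiplies out to x^5 - 8x^4 + 18x^3 - 16x^2 + 5x. The constant term is 0 because L is singular (the all-ones vector lies in its kernel). By the matrix-tree theorem the graph has (1/5) * product of the nonzero eigenvalues = 1 spanning tree.

x^5 - 8x^4 + 18x^3 - 16x^2 + 5x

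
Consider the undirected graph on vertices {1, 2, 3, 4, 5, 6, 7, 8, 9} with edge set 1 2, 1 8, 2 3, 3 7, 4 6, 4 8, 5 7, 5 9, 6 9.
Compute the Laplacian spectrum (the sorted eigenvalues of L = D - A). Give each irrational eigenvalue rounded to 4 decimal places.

[0, 0.4679, 0.4679, 1.6527, 1.6527, 3, 3, 3.8794, 3.8794]

With the vertex order [1, 2, 3, 4, 5, 6, 7, 8, 9], the degrees are [2, 2, 2, 2, 2, 2, 2, 2, 2], giving D = diag(2, 2, 2, 2, 2, 2, 2, 2, 2) and L = D - A. L is symmetric positive semidefinite, so every eigenvalue is real and nonnegative. By the matrix-tree theorem the graph has (1/9) * product of the nonzero eigenvalues = 9 spanning trees.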